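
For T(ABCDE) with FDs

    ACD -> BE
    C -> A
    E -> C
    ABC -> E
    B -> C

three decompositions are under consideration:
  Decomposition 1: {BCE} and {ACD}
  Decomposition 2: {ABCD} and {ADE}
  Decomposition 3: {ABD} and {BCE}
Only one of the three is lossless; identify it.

Decomposition 1: common = {C}, closure = {AC} → lossy.
Decomposition 2: common = {AD}, closure = {AD} → lossy.
Decomposition 3: common = {B}, closure = {ABCE} → lossless.

Decomposition 3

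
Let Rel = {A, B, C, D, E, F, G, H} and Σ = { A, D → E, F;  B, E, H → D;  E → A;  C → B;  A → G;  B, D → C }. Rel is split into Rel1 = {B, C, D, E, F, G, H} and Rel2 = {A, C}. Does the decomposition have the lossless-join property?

Common attributes: Rel1 ∩ Rel2 = {C}.
Closure of {C}: C → B applies, adding B. So (C)⁺ = {B, C}.
The closure contains neither all of Rel1 = {B, C, D, E, F, G, H} nor all of Rel2 = {A, C}, so the common attributes are not a superkey of either fragment. The join is lossy.

No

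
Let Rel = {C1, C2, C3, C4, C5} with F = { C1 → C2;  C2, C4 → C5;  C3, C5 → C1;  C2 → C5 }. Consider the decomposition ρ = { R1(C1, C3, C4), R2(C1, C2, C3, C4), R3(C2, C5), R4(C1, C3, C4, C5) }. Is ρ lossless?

Chase test. Columns are C1, C2, C3, C4, C5; row i has aⱼ where attribute j ∈ Ri, else bᵢⱼ.
Initial tableau (one row per fragment):
  row 1: a1 b12 a3 a4 b15
  row 2: a1 a2 a3 a4 b25
  row 3: b31 a2 b33 b34 a5
  row 4: a1 b42 a3 a4 a5
Rows 1 and 2 agree on C1; apply C1→C2 and equate their C2 entries.
Rows 1 and 4 agree on C1; apply C1→C2 and equate their C2 entries.
Rows 1 and 2 agree on C2, C4; apply C2, C4→C5 and equate their C5 entries.
Rows 1 and 4 agree on C2, C4; apply C2, C4→C5 and equate their C5 entries.
Row 1 is now all distinguished symbols — the join is lossless.

Yes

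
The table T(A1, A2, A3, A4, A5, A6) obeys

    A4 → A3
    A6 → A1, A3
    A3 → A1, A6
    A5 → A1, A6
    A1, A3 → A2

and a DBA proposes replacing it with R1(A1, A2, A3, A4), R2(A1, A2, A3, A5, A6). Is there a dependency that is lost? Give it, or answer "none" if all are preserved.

A4 → A3 lies within R1.
A6 → A1, A3 lies within R2.
A3 → A1, A6 lies within R2.
A5 → A1, A6 lies within R2.
A1, A3 → A2 lies within R1.
Every dependency is enforceable on the fragments, so the decomposition is dependency-preserving.

none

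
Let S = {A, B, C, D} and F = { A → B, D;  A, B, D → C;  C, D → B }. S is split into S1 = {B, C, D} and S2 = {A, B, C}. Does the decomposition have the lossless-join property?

No

Common attributes: S1 ∩ S2 = {B, C}.
No dependency enlarges {B, C}, so (B, C)⁺ = {B, C}.
The closure contains neither all of S1 = {B, C, D} nor all of S2 = {A, B, C}, so the common attributes are not a superkey of either fragment. The join is lossy.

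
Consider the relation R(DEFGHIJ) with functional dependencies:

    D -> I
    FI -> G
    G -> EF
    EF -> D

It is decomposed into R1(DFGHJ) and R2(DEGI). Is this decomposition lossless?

Common attributes: R1 ∩ R2 = {DG}.
Closure of {DG}: D → I applies, adding I; G → EF applies, adding EF. So (DG)⁺ = {DEFGI}.
This closure contains every attribute of R2, so R1 ∩ R2 → R2. The join is lossless.

Yes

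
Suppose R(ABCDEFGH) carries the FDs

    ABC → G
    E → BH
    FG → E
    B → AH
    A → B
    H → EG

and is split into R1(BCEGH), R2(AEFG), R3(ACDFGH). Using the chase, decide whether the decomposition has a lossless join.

Yes

Chase test. Columns are ABCDEFGH; row i has aⱼ where attribute j ∈ Ri, else bᵢⱼ.
Initial tableau (one row per fragment):
  row 1: b11 a2 a3 b14 a5 b16 a7 a8
  row 2: a1 b22 b23 b24 a5 a6 a7 b28
  row 3: a1 b32 a3 a4 b35 a6 a7 a8
Rows 1 and 2 agree on E; apply E→BH and equate their BH entries.
Rows 2 and 3 agree on FG; apply FG→E and equate their E entries.
Rows 1 and 2 agree on B; apply B→AH and equate their AH entries.
Rows 1 and 3 agree on A; apply A→B and equate their B entries.
Row 3 is now all distinguished symbols — the join is lossless.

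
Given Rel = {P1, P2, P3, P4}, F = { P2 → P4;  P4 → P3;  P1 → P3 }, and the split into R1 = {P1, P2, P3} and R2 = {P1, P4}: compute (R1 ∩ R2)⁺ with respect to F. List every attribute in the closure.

R1 ∩ R2 = {P1}.
P1 → P3 applies, adding P3
Closure: {P1, P3}.

P1, P3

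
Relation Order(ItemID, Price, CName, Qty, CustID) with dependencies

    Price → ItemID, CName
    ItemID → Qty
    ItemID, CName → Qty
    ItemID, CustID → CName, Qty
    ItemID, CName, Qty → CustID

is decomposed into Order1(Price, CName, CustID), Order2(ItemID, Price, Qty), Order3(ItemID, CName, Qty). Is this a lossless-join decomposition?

Chase test. Columns are ItemID, Price, CName, Qty, CustID; row i has aⱼ where attribute j ∈ Orderi, else bᵢⱼ.
Initial tableau (one row per fragment):
  row 1: b11 a2 a3 b14 a5
  row 2: a1 a2 b23 a4 b25
  row 3: a1 b32 a3 a4 b35
Rows 1 and 2 agree on Price; apply Price→ItemID, CName and equate their ItemID, CName entries.
Rows 1 and 2 agree on ItemID; apply ItemID→Qty and equate their Qty entries.
Rows 1 and 2 agree on ItemID, CName, Qty; apply ItemID, CName, Qty→CustID and equate their CustID entries.
Rows 1 and 3 agree on ItemID, CName, Qty; apply ItemID, CName, Qty→CustID and equate their CustID entries.
Row 1 is now all distinguished symbols — the join is lossless.

Yes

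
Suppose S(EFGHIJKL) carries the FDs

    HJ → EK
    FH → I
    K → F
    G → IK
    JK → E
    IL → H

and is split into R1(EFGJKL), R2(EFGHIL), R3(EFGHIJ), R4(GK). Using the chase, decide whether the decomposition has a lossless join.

Yes

Chase test. Columns are EFGHIJKL; row i has aⱼ where attribute j ∈ Ri, else bᵢⱼ.
Initial tableau (one row per fragment):
  row 1: a1 a2 a3 b14 b15 a6 a7 a8
  row 2: a1 a2 a3 a4 a5 b26 b27 a8
  row 3: a1 a2 a3 a4 a5 a6 b37 b38
  row 4: b41 b42 a3 b44 b45 b46 a7 b48
Rows 1 and 4 agree on K; apply K→F and equate their F entries.
Rows 1 and 2 agree on G; apply G→IK and equate their IK entries.
Rows 1 and 3 agree on G; apply G→IK and equate their IK entries.
Rows 1 and 4 agree on G; apply G→IK and equate their IK entries.
Rows 1 and 2 agree on IL; apply IL→H and equate their H entries.
Row 1 is now all distinguished symbols — the join is lossless.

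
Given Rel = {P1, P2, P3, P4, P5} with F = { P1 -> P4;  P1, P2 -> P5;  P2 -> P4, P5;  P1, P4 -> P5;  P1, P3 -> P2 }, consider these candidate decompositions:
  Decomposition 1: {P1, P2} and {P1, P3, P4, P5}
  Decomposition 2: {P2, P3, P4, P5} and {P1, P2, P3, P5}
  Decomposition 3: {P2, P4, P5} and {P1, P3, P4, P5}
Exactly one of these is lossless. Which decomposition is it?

Decomposition 2

Decomposition 1: common = {P1}, closure = {P1, P4, P5} → lossy.
Decomposition 2: common = {P2, P3, P5}, closure = {P2, P3, P4, P5} → lossless.
Decomposition 3: common = {P4, P5}, closure = {P4, P5} → lossy.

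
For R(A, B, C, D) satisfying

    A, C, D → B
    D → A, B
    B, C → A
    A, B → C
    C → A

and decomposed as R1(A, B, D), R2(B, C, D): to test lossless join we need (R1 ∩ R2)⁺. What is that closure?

R1 ∩ R2 = {B, D}.
D → A, B applies, adding A
A, B → C applies, adding C
Closure: {A, B, C, D}.

A, B, C, D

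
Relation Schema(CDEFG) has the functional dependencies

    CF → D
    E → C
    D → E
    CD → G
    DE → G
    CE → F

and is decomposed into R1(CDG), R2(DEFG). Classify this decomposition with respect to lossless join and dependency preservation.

lossless but not dependency-preserving

Lossless test: (DG)⁺ = {CDEFG}, which contains all of one fragment — lossless.
Dependency preservation: the restricted closure of {CF} across the fragments never reaches {D}, so CF → D cannot be enforced without a join — not preserved.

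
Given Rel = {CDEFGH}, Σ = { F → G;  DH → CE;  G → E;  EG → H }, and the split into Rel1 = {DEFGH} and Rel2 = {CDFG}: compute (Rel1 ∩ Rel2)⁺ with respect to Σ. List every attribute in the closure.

CDEFGH

Rel1 ∩ Rel2 = {DFG}.
G → E applies, adding E
EG → H applies, adding H
DH → CE applies, adding C
Closure: {CDEFGH}.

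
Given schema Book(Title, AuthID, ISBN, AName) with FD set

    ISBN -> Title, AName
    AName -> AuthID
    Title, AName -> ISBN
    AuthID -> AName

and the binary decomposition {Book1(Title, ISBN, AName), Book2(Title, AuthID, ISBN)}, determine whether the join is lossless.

Yes

Common attributes: Book1 ∩ Book2 = {Title, ISBN}.
Closure of {Title, ISBN}: ISBN → Title, AName applies, adding AName; AName → AuthID applies, adding AuthID. So (Title, ISBN)⁺ = {Title, AuthID, ISBN, AName}.
This closure contains every attribute of Book1, so Book1 ∩ Book2 → Book1. The join is lossless.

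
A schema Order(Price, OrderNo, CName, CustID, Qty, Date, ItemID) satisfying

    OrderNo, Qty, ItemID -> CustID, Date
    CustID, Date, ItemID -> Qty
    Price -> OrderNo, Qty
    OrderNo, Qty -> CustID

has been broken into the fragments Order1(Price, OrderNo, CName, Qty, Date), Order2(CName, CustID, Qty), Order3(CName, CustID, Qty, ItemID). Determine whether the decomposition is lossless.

No

Chase test. Columns are Price, OrderNo, CName, CustID, Qty, Date, ItemID; row i has aⱼ where attribute j ∈ Orderi, else bᵢⱼ.
Initial tableau (one row per fragment):
  row 1: a1 a2 a3 b14 a5 a6 b17
  row 2: b21 b22 a3 a4 a5 b26 b27
  row 3: b31 b32 a3 a4 a5 b36 a7
No row becomes fully distinguished — the join is lossy.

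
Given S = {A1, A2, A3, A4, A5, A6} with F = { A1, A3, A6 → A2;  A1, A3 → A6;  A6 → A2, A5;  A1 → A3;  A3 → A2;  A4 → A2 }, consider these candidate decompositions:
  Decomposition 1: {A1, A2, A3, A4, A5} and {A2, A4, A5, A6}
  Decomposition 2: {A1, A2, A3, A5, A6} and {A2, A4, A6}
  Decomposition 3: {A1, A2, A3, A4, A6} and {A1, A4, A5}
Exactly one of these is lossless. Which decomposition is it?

Decomposition 1: common = {A2, A4, A5}, closure = {A2, A4, A5} → lossy.
Decomposition 2: common = {A2, A6}, closure = {A2, A5, A6} → lossy.
Decomposition 3: common = {A1, A4}, closure = {A1, A2, A3, A4, A5, A6} → lossless.

Decomposition 3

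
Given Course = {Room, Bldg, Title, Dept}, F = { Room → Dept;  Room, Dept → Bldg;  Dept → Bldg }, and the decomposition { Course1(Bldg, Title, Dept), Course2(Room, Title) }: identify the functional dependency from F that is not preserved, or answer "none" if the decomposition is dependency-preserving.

Check Room → Dept: no single fragment contains all of {Room, Dept}, and the restricted closure of {Room} across the fragments never reaches {Dept}.
Room, Dept → Bldg is preserved.
Dept → Bldg is preserved.

Room → Dept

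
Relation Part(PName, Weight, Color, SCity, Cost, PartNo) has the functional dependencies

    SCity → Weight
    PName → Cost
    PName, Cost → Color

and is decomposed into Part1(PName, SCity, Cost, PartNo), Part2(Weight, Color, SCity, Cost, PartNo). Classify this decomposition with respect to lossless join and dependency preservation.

lossy and not dependency-preserving

Lossless test: (SCity, Cost, PartNo)⁺ = {Weight, SCity, Cost, PartNo}, which is a superkey of neither fragment — lossy.
Dependency preservation: the restricted closure of {PName, Cost} across the fragments never reaches {Color}, so PName, Cost → Color cannot be enforced without a join — not preserved.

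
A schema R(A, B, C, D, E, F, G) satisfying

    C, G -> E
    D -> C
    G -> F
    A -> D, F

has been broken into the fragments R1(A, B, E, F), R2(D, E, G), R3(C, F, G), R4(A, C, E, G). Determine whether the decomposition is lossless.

No

Chase test. Columns are A, B, C, D, E, F, G; row i has aⱼ where attribute j ∈ Ri, else bᵢⱼ.
Initial tableau (one row per fragment):
  row 1: a1 a2 b13 b14 a5 a6 b17
  row 2: b21 b22 b23 a4 a5 b26 a7
  row 3: b31 b32 a3 b34 b35 a6 a7
  row 4: a1 b42 a3 b44 a5 b46 a7
Rows 3 and 4 agree on C, G; apply C, G→E and equate their E entries.
Rows 2 and 3 agree on G; apply G→F and equate their F entries.
Rows 2 and 4 agree on G; apply G→F and equate their F entries.
Rows 1 and 4 agree on A; apply A→D, F and equate their D, F entries.
Rows 1 and 4 agree on D; apply D→C and equate their C entries.
No row becomes fully distinguished — the join is lossy.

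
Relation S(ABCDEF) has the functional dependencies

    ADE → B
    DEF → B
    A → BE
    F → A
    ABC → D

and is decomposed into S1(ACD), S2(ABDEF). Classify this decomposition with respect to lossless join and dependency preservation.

lossy but dependency-preserving

Lossless test: (AD)⁺ = {ABDE}, which is a superkey of neither fragment — lossy.
Dependency preservation: ABC → D is not contained in any single fragment, but the restricted closure of its left-hand side across the fragments still reaches the right-hand side; the remaining FDs each lie inside some fragment. All dependencies are preserved.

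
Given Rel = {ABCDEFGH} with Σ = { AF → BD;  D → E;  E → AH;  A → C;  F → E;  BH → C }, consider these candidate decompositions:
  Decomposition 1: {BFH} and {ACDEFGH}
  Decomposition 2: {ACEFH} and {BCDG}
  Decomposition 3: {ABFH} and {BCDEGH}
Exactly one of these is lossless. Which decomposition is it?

Decomposition 1: common = {FH}, closure = {ABCDEFH} → lossless.
Decomposition 2: common = {C}, closure = {C} → lossy.
Decomposition 3: common = {BH}, closure = {BCH} → lossy.

Decomposition 1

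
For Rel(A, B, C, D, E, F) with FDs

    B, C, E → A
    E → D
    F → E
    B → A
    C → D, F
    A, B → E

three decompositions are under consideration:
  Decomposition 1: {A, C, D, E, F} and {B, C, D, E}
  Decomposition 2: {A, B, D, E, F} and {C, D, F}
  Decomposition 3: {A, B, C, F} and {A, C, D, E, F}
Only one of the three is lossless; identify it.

Decomposition 3

Decomposition 1: common = {C, D, E}, closure = {C, D, E, F} → lossy.
Decomposition 2: common = {D, F}, closure = {D, E, F} → lossy.
Decomposition 3: common = {A, C, F}, closure = {A, C, D, E, F} → lossless.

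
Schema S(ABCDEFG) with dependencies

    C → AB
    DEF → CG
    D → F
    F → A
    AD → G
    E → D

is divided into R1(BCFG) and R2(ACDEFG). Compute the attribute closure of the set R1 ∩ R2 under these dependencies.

ABCFG

R1 ∩ R2 = {CFG}.
C → AB applies, adding AB
Closure: {ABCFG}.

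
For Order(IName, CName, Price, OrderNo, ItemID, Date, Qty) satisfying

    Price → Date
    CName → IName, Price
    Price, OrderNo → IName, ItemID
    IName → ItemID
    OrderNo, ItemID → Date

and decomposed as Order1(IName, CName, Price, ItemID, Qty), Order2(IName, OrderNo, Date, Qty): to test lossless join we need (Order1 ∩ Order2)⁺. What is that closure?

Order1 ∩ Order2 = {IName, Qty}.
IName → ItemID applies, adding ItemID
Closure: {IName, ItemID, Qty}.

IName, ItemID, Qty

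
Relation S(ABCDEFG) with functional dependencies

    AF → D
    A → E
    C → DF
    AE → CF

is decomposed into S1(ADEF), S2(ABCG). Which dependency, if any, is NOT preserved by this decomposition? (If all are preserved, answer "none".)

C → DF

Check C → DF: no single fragment contains all of {CDF}, and the restricted closure of {C} across the fragments never reaches {DF}.
AF → D is preserved.
A → E is preserved.
AE → CF is preserved.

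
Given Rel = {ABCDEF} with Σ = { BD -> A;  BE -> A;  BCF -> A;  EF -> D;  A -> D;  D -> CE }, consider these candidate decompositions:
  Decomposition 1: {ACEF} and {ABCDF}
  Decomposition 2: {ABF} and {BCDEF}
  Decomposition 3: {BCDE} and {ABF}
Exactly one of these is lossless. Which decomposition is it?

Decomposition 1

Decomposition 1: common = {ACF}, closure = {ACDEF} → lossless.
Decomposition 2: common = {BF}, closure = {BF} → lossy.
Decomposition 3: common = {B}, closure = {B} → lossy.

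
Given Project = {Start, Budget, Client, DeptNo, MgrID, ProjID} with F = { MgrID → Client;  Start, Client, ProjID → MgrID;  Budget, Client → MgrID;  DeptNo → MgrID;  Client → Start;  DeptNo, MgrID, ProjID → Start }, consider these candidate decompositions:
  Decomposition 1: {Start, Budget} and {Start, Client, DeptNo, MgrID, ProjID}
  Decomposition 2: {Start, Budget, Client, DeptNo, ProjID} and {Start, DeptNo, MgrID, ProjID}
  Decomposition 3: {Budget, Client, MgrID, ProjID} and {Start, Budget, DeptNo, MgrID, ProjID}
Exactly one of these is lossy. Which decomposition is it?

Decomposition 1: common = {Start}, closure = {Start} → lossy.
Decomposition 2: common = {Start, DeptNo, ProjID}, closure = {Start, Client, DeptNo, MgrID, ProjID} → lossless.
Decomposition 3: common = {Budget, MgrID, ProjID}, closure = {Start, Budget, Client, MgrID, ProjID} → lossless.

Decomposition 1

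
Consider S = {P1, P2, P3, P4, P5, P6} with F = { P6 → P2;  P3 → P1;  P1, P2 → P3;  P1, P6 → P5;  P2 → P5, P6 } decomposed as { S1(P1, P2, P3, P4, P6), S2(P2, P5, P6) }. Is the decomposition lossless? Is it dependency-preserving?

lossless and dependency-preserving

Lossless test: (P2, P6)⁺ = {P2, P5, P6}, which contains all of one fragment — lossless.
Dependency preservation: P1, P6 → P5 is not contained in any single fragment, but the restricted closure of its left-hand side across the fragments still reaches the right-hand side; the remaining FDs each lie inside some fragment. All dependencies are preserved.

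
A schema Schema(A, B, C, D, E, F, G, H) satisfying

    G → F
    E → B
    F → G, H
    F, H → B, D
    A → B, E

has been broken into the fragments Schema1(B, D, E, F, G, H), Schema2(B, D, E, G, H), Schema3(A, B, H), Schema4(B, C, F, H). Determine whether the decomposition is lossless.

Chase test. Columns are A, B, C, D, E, F, G, H; row i has aⱼ where attribute j ∈ Schemai, else bᵢⱼ.
Initial tableau (one row per fragment):
  row 1: b11 a2 b13 a4 a5 a6 a7 a8
  row 2: b21 a2 b23 a4 a5 b26 a7 a8
  row 3: a1 a2 b33 b34 b35 b36 b37 a8
  row 4: b41 a2 a3 b44 b45 a6 b47 a8
Rows 1 and 2 agree on G; apply G→F and equate their F entries.
Rows 1 and 4 agree on F; apply F→G, H and equate their G, H entries.
Rows 1 and 4 agree on F, H; apply F, H→B, D and equate their B, D entries.
No row becomes fully distinguished — the join is lossy.

No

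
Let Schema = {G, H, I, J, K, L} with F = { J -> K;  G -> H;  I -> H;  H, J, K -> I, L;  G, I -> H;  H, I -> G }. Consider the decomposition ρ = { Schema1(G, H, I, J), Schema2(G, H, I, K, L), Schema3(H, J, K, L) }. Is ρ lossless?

Chase test. Columns are G, H, I, J, K, L; row i has aⱼ where attribute j ∈ Schemai, else bᵢⱼ.
Initial tableau (one row per fragment):
  row 1: a1 a2 a3 a4 b15 b16
  row 2: a1 a2 a3 b24 a5 a6
  row 3: b31 a2 b33 a4 a5 a6
Rows 1 and 3 agree on J; apply J→K and equate their K entries.
Rows 1 and 3 agree on H, J, K; apply H, J, K→I, L and equate their I, L entries.
Rows 1 and 3 agree on H, I; apply H, I→G and equate their G entries.
Row 1 is now all distinguished symbols — the join is lossless.

Yes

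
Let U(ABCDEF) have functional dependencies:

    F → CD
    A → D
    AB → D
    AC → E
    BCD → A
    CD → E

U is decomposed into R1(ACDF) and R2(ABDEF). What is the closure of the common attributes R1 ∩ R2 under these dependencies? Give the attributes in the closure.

R1 ∩ R2 = {ADF}.
F → CD applies, adding C
AC → E applies, adding E
Closure: {ACDEF}.

ACDEF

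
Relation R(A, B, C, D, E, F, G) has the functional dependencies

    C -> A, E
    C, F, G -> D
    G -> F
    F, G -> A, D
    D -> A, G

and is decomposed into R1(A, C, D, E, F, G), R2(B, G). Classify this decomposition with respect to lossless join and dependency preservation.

Lossless test: (G)⁺ = {A, D, F, G}, which is a superkey of neither fragment — lossy.
Dependency preservation: every FD's attributes lie within a single fragment, so each can be enforced locally — preserved.

lossy but dependency-preserving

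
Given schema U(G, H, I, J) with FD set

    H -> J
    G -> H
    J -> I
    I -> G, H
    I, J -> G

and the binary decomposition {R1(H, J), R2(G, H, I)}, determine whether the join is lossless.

Yes

Common attributes: R1 ∩ R2 = {H}.
Closure of {H}: H → J applies, adding J; J → I applies, adding I; I → G, H applies, adding G. So (H)⁺ = {G, H, I, J}.
This closure contains every attribute of R1, so R1 ∩ R2 → R1. The join is lossless.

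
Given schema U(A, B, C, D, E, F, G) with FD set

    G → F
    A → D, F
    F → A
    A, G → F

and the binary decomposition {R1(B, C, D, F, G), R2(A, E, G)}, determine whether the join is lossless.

Common attributes: R1 ∩ R2 = {G}.
Closure of {G}: G → F applies, adding F; F → A applies, adding A; A → D, F applies, adding D. So (G)⁺ = {A, D, F, G}.
The closure contains neither all of R1 = {B, C, D, F, G} nor all of R2 = {A, E, G}, so the common attributes are not a superkey of either fragment. The join is lossy.

No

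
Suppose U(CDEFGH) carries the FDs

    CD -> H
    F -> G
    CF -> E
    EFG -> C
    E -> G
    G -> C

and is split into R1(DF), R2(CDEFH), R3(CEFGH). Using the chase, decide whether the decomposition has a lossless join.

Yes

Chase test. Columns are CDEFGH; row i has aⱼ where attribute j ∈ Ri, else bᵢⱼ.
Initial tableau (one row per fragment):
  row 1: b11 a2 b13 a4 b15 b16
  row 2: a1 a2 a3 a4 b25 a6
  row 3: a1 b32 a3 a4 a5 a6
Rows 1 and 2 agree on F; apply F→G and equate their G entries.
Rows 1 and 3 agree on F; apply F→G and equate their G entries.
Rows 1 and 2 agree on G; apply G→C and equate their C entries.
Rows 1 and 2 agree on CD; apply CD→H and equate their H entries.
Rows 1 and 2 agree on CF; apply CF→E and equate their E entries.
Row 1 is now all distinguished symbols — the join is lossless.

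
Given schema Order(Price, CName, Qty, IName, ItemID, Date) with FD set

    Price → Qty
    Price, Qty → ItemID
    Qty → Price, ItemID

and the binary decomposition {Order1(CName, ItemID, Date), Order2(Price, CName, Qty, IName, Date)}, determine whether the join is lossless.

Common attributes: Order1 ∩ Order2 = {CName, Date}.
No dependency enlarges {CName, Date}, so (CName, Date)⁺ = {CName, Date}.
The closure contains neither all of Order1 = {CName, ItemID, Date} nor all of Order2 = {Price, CName, Qty, IName, Date}, so the common attributes are not a superkey of either fragment. The join is lossy.

No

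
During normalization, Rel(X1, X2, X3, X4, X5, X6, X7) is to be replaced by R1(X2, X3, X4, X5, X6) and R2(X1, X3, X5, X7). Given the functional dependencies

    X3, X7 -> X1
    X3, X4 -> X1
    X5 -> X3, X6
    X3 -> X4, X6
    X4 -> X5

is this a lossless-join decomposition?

Common attributes: R1 ∩ R2 = {X3, X5}.
Closure of {X3, X5}: X5 → X3, X6 applies, adding X6; X3 → X4, X6 applies, adding X4; X3, X4 → X1 applies, adding X1. So (X3, X5)⁺ = {X1, X3, X4, X5, X6}.
The closure contains neither all of R1 = {X2, X3, X4, X5, X6} nor all of R2 = {X1, X3, X5, X7}, so the common attributes are not a superkey of either fragment. The join is lossy.

No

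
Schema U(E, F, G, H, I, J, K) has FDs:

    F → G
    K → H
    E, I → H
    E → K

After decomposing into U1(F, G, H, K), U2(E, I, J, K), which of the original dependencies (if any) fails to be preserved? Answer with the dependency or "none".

none

F → G lies within U1.
K → H lies within U1.
E, I → H: restricted closure across fragments reaches H.
E → K lies within U2.
Every dependency is enforceable on the fragments, so the decomposition is dependency-preserving.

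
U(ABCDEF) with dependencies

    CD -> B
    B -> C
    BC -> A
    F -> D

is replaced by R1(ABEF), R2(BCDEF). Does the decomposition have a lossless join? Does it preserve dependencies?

Lossless test: (BEF)⁺ = {ABCDEF}, which contains all of one fragment — lossless.
Dependency preservation: BC → A is not contained in any single fragment, but the restricted closure of its left-hand side across the fragments still reaches the right-hand side; the remaining FDs each lie inside some fragment. All dependencies are preserved.

lossless and dependency-preserving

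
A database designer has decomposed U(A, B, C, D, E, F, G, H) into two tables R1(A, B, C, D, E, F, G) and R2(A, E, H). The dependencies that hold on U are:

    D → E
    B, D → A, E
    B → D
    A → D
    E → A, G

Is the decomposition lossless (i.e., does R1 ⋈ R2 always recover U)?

Common attributes: R1 ∩ R2 = {A, E}.
Closure of {A, E}: A → D applies, adding D; E → A, G applies, adding G. So (A, E)⁺ = {A, D, E, G}.
The closure contains neither all of R1 = {A, B, C, D, E, F, G} nor all of R2 = {A, E, H}, so the common attributes are not a superkey of either fragment. The join is lossy.

No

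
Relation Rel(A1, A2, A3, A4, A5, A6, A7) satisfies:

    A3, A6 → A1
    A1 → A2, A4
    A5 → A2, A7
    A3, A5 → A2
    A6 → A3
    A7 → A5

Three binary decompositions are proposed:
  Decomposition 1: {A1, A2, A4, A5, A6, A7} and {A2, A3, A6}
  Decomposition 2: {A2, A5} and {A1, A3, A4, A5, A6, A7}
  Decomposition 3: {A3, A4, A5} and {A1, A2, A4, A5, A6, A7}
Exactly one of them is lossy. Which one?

Decomposition 1: common = {A2, A6}, closure = {A1, A2, A3, A4, A6} → lossless.
Decomposition 2: common = {A5}, closure = {A2, A5, A7} → lossless.
Decomposition 3: common = {A4, A5}, closure = {A2, A4, A5, A7} → lossy.

Decomposition 3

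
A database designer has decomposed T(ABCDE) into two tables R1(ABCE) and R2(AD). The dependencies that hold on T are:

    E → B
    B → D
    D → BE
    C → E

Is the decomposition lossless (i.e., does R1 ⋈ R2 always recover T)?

Common attributes: R1 ∩ R2 = {A}.
No dependency enlarges {A}, so (A)⁺ = {A}.
The closure contains neither all of R1 = {ABCE} nor all of R2 = {AD}, so the common attributes are not a superkey of either fragment. The join is lossy.

No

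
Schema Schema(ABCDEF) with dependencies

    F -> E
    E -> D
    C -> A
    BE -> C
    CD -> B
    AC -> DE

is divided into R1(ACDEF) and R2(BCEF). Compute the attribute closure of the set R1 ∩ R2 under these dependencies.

R1 ∩ R2 = {CEF}.
E → D applies, adding D
C → A applies, adding A
CD → B applies, adding B
Closure: {ABCDEF}.

ABCDEF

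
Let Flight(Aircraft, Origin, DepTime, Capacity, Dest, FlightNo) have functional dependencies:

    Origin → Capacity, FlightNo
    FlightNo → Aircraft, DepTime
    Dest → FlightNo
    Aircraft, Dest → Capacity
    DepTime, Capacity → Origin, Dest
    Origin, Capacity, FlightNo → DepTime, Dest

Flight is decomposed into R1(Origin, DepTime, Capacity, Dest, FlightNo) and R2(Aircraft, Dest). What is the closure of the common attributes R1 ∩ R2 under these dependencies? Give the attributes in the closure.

R1 ∩ R2 = {Dest}.
Dest → FlightNo applies, adding FlightNo
FlightNo → Aircraft, DepTime applies, adding Aircraft, DepTime
Aircraft, Dest → Capacity applies, adding Capacity
DepTime, Capacity → Origin, Dest applies, adding Origin
Closure: {Aircraft, Origin, DepTime, Capacity, Dest, FlightNo}.

Aircraft, Origin, DepTime, Capacity, Dest, FlightNo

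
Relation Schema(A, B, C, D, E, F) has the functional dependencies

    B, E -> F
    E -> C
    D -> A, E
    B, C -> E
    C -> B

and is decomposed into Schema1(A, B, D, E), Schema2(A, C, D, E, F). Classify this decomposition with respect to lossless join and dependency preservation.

Lossless test: (A, D, E)⁺ = {A, B, C, D, E, F}, which contains all of one fragment — lossless.
Dependency preservation: B, E → F; B, C → E; C → B are not contained in any single fragment, but the restricted closure of each left-hand side across the fragments still reaches the right-hand side; the remaining FDs each lie inside some fragment. All dependencies are preserved.

lossless and dependency-preserving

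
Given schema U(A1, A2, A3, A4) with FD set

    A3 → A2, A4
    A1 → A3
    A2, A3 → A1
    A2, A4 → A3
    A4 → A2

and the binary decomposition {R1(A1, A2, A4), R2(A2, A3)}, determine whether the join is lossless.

No

Common attributes: R1 ∩ R2 = {A2}.
No dependency enlarges {A2}, so (A2)⁺ = {A2}.
The closure contains neither all of R1 = {A1, A2, A4} nor all of R2 = {A2, A3}, so the common attributes are not a superkey of either fragment. The join is lossy.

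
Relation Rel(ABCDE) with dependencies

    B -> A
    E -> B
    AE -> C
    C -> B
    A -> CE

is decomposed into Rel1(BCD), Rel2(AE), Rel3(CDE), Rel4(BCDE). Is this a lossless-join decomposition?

Chase test. Columns are ABCDE; row i has aⱼ where attribute j ∈ Reli, else bᵢⱼ.
Initial tableau (one row per fragment):
  row 1: b11 a2 a3 a4 b15
  row 2: a1 b22 b23 b24 a5
  row 3: b31 b32 a3 a4 a5
  row 4: b41 a2 a3 a4 a5
Rows 1 and 4 agree on B; apply B→A and equate their A entries.
Rows 2 and 3 agree on E; apply E→B and equate their B entries.
Rows 2 and 4 agree on E; apply E→B and equate their B entries.
Rows 1 and 4 agree on A; apply A→CE and equate their CE entries.
Rows 1 and 2 agree on B; apply B→A and equate their A entries.
Rows 1 and 3 agree on B; apply B→A and equate their A entries.
Rows 1 and 2 agree on AE; apply AE→C and equate their C entries.
Row 1 is now all distinguished symbols — the join is lossless.

Yes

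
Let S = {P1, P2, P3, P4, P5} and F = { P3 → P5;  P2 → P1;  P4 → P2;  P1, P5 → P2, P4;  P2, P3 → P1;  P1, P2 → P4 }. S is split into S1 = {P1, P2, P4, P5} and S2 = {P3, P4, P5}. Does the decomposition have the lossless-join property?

Yes

Common attributes: S1 ∩ S2 = {P4, P5}.
Closure of {P4, P5}: P4 → P2 applies, adding P2; P2 → P1 applies, adding P1. So (P4, P5)⁺ = {P1, P2, P4, P5}.
This closure contains every attribute of S1, so S1 ∩ S2 → S1. The join is lossless.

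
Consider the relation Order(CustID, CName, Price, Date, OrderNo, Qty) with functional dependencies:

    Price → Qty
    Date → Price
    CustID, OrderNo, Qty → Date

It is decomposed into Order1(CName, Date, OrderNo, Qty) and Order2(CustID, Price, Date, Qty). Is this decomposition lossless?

No

Common attributes: Order1 ∩ Order2 = {Date, Qty}.
Closure of {Date, Qty}: Date → Price applies, adding Price. So (Date, Qty)⁺ = {Price, Date, Qty}.
The closure contains neither all of Order1 = {CName, Date, OrderNo, Qty} nor all of Order2 = {CustID, Price, Date, Qty}, so the common attributes are not a superkey of either fragment. The join is lossy.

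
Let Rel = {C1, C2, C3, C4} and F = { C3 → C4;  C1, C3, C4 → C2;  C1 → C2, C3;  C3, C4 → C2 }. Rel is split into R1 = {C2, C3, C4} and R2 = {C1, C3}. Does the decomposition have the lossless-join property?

Yes

Common attributes: R1 ∩ R2 = {C3}.
Closure of {C3}: C3 → C4 applies, adding C4; C3, C4 → C2 applies, adding C2. So (C3)⁺ = {C2, C3, C4}.
This closure contains every attribute of R1, so R1 ∩ R2 → R1. The join is lossless.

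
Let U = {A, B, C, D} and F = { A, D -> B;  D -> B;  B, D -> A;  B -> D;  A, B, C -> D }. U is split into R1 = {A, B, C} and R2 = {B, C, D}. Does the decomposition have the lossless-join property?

Common attributes: R1 ∩ R2 = {B, C}.
Closure of {B, C}: B → D applies, adding D; B, D → A applies, adding A. So (B, C)⁺ = {A, B, C, D}.
This closure contains every attribute of R1, so R1 ∩ R2 → R1. The join is lossless.

Yes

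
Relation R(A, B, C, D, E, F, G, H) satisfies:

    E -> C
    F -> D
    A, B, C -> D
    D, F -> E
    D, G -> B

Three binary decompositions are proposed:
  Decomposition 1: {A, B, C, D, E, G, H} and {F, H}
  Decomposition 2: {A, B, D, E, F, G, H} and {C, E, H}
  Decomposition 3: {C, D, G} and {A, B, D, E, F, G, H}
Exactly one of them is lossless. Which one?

Decomposition 1: common = {H}, closure = {H} → lossy.
Decomposition 2: common = {E, H}, closure = {C, E, H} → lossless.
Decomposition 3: common = {D, G}, closure = {B, D, G} → lossy.

Decomposition 2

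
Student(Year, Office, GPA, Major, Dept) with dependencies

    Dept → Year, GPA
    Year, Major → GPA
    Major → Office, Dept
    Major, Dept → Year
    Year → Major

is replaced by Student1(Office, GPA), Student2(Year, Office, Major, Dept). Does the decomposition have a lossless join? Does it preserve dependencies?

lossy and not dependency-preserving

Lossless test: (Office)⁺ = {Office}, which is a superkey of neither fragment — lossy.
Dependency preservation: the restricted closure of {Dept} across the fragments never reaches {Year, GPA}, so Dept → Year, GPA cannot be enforced without a join — not preserved.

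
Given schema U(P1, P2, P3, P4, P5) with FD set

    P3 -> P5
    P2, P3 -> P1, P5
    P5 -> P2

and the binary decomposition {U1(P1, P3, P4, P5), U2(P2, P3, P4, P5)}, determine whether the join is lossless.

Yes

Common attributes: U1 ∩ U2 = {P3, P4, P5}.
Closure of {P3, P4, P5}: P5 → P2 applies, adding P2; P2, P3 → P1, P5 applies, adding P1. So (P3, P4, P5)⁺ = {P1, P2, P3, P4, P5}.
This closure contains every attribute of U1, so U1 ∩ U2 → U1. The join is lossless.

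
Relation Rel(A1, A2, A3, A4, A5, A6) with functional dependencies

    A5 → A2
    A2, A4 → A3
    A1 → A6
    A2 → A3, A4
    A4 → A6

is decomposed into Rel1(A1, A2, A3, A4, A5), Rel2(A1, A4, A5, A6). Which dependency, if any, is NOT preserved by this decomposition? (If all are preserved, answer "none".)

A5 → A2 lies within Rel1.
A2, A4 → A3 lies within Rel1.
A1 → A6 lies within Rel2.
A2 → A3, A4 lies within Rel1.
A4 → A6 lies within Rel2.
Every dependency is enforceable on the fragments, so the decomposition is dependency-preserving.

none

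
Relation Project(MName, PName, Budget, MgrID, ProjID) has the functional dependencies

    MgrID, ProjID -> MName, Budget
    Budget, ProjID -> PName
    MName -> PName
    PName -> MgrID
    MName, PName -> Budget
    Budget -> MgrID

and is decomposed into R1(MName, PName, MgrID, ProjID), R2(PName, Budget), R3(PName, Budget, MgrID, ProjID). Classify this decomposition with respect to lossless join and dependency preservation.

lossless but not dependency-preserving

Lossless test (chase): Rows 1 and 3 agree on MgrID, ProjID; apply MgrID, ProjID→MName, Budget and equate their MName, Budget entries. Rows 1 and 2 agree on PName; apply PName→MgrID and equate their MgrID entries. Row 1 is now all distinguished symbols — the join is lossless.
Dependency preservation: the restricted closure of {MName, PName} across the fragments never reaches {Budget}, so MName, PName → Budget cannot be enforced without a join — not preserved.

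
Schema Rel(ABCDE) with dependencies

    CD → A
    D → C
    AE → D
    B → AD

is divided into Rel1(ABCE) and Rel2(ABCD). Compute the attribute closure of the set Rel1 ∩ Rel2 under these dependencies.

Rel1 ∩ Rel2 = {ABC}.
B → AD applies, adding D
Closure: {ABCD}.

ABCD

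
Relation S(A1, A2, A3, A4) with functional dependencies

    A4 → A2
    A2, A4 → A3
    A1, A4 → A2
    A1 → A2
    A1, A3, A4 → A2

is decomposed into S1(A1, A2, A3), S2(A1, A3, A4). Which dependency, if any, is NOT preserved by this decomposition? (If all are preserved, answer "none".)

A4 → A2

Check A4 → A2: no single fragment contains all of {A2, A4}, and the restricted closure of {A4} across the fragments never reaches {A2}.
A2, A4 → A3 is preserved.
A1, A4 → A2 is preserved.
A1 → A2 is preserved.
A1, A3, A4 → A2 is preserved.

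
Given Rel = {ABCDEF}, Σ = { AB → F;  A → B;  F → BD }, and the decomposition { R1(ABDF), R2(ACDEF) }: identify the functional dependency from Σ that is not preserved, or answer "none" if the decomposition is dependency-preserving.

none

AB → F lies within R1.
A → B lies within R1.
F → BD lies within R1.
Every dependency is enforceable on the fragments, so the decomposition is dependency-preserving.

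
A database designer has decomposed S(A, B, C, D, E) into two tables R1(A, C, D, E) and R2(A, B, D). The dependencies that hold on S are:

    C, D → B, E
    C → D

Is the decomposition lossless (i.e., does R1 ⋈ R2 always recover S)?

No

Common attributes: R1 ∩ R2 = {A, D}.
No dependency enlarges {A, D}, so (A, D)⁺ = {A, D}.
The closure contains neither all of R1 = {A, C, D, E} nor all of R2 = {A, B, D}, so the common attributes are not a superkey of either fragment. The join is lossy.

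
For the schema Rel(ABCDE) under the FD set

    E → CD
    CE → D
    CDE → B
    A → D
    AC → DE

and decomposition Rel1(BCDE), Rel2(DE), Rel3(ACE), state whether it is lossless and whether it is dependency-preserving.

lossless but not dependency-preserving

Lossless test (chase): Rows 1 and 2 agree on E; apply E→CD and equate their CD entries. Rows 1 and 3 agree on E; apply E→CD and equate their CD entries. Rows 1 and 2 agree on CDE; apply CDE→B and equate their B entries. Rows 1 and 3 agree on CDE; apply CDE→B and equate their B entries. Row 3 is now all distinguished symbols — the join is lossless.
Dependency preservation: the restricted closure of {A} across the fragments never reaches {D}, so A → D cannot be enforced without a join — not preserved.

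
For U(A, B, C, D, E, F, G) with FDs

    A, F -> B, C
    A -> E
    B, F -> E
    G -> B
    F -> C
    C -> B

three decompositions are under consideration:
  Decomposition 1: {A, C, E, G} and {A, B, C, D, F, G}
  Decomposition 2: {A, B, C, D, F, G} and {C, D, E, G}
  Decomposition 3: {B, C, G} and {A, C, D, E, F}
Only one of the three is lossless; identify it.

Decomposition 1: common = {A, C, G}, closure = {A, B, C, E, G} → lossless.
Decomposition 2: common = {C, D, G}, closure = {B, C, D, G} → lossy.
Decomposition 3: common = {C}, closure = {B, C} → lossy.

Decomposition 1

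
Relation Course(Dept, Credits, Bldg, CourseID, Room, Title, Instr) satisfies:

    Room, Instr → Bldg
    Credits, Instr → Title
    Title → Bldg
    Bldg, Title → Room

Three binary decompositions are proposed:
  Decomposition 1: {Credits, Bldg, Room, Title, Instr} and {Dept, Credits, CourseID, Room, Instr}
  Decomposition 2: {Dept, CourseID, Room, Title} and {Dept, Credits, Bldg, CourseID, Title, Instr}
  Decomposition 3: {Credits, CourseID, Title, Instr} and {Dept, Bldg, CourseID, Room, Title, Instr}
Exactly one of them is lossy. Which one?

Decomposition 1: common = {Credits, Room, Instr}, closure = {Credits, Bldg, Room, Title, Instr} → lossless.
Decomposition 2: common = {Dept, CourseID, Title}, closure = {Dept, Bldg, CourseID, Room, Title} → lossless.
Decomposition 3: common = {CourseID, Title, Instr}, closure = {Bldg, CourseID, Room, Title, Instr} → lossy.

Decomposition 3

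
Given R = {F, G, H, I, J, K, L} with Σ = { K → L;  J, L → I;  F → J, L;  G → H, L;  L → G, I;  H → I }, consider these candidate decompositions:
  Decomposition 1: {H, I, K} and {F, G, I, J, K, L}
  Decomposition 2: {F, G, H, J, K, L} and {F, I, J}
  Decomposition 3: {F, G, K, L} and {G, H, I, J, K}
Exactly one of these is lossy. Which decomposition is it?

Decomposition 1: common = {I, K}, closure = {G, H, I, K, L} → lossless.
Decomposition 2: common = {F, J}, closure = {F, G, H, I, J, L} → lossless.
Decomposition 3: common = {G, K}, closure = {G, H, I, K, L} → lossy.

Decomposition 3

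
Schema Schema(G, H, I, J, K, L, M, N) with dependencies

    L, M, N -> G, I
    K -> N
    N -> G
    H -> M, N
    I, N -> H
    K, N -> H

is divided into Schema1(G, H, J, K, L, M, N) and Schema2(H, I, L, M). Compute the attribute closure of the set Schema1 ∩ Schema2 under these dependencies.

G, H, I, L, M, N

Schema1 ∩ Schema2 = {H, L, M}.
H → M, N applies, adding N
L, M, N → G, I applies, adding G, I
Closure: {G, H, I, L, M, N}.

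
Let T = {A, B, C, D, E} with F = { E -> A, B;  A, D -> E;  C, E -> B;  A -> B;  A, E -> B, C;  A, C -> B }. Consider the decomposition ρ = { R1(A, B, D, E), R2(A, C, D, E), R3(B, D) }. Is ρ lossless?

Yes

Chase test. Columns are A, B, C, D, E; row i has aⱼ where attribute j ∈ Ri, else bᵢⱼ.
Initial tableau (one row per fragment):
  row 1: a1 a2 b13 a4 a5
  row 2: a1 b22 a3 a4 a5
  row 3: b31 a2 b33 a4 b35
Rows 1 and 2 agree on E; apply E→A, B and equate their A, B entries.
Rows 1 and 2 agree on A, E; apply A, E→B, C and equate their B, C entries.
Row 1 is now all distinguished symbols — the join is lossless.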